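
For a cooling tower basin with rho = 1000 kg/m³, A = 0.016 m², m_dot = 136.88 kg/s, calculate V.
Formula: \dot{m} = \rho A V
Substituting knowns: 136.88 = 1000·0.016·V
Solving for V: V = 136.88/(1000·0.016) = 8.555 m/s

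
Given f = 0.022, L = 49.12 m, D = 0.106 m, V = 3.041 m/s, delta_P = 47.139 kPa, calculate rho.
Formula: \Delta P = f \frac{L}{D} \frac{\rho V^2}{2}
Substituting knowns: 47.139 = 0.022·(49.12/0.106)·0.5·rho·3.041²/1000
Solving for rho: rho = (47.139·1000)/(0.022·(49.12/0.106)·0.5·3.041²) = 1000 kg/m³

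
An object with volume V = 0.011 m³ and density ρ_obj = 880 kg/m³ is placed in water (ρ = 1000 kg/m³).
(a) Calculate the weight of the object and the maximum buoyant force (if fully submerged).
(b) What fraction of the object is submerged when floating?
(a) W=rho_obj*g*V=880*9.81*0.011=95.0 N; F_B(max)=rho*g*V=1000*9.81*0.011=107.9 N
(b) Floating fraction=rho_obj/rho=880/1000=0.880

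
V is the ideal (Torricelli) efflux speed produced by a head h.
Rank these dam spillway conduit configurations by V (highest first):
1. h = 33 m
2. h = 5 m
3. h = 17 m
Case 1: V = 25.45 m/s
Case 2: V = 9.905 m/s
Case 3: V = 18.26 m/s
Ranking (highest first): 1, 3, 2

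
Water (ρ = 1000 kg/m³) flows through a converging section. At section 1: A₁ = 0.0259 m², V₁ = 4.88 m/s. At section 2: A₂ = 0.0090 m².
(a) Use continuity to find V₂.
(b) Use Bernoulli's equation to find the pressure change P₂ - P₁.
(a) Continuity: A₁V₁=A₂V₂ -> V₂=A₁V₁/A₂=0.0259*4.88/0.0090=14.04 m/s
(b) Bernoulli: P₂-P₁=0.5*rho*(V₁^2-V₂^2)/1000=0.5*1000*(4.88^2-14.04^2)/1000=-86.65 kPa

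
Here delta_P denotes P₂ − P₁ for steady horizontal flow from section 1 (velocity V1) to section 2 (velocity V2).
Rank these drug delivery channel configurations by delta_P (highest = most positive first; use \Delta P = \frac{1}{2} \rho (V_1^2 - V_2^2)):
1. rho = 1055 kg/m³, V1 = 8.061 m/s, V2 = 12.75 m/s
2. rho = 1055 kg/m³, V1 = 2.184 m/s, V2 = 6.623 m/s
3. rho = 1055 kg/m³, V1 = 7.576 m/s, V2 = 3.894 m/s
Case 1: delta_P = -51.47 kPa
Case 2: delta_P = -20.62 kPa
Case 3: delta_P = 22.28 kPa
Ranking (highest first): 3, 2, 1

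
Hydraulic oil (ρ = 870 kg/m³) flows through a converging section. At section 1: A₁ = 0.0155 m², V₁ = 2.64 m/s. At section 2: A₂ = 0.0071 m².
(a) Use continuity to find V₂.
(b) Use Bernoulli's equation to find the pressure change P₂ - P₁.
(a) Continuity: A₁V₁=A₂V₂ -> V₂=A₁V₁/A₂=0.0155*2.64/0.0071=5.76 m/s
(b) Bernoulli: P₂-P₁=0.5*rho*(V₁^2-V₂^2)/1000=0.5*870*(2.64^2-5.76^2)/1000=-11.4 kPa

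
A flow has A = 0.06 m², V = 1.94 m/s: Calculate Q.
Formula: Q = A V
Q = 0.06·1.94·1000 = 116.4 L/s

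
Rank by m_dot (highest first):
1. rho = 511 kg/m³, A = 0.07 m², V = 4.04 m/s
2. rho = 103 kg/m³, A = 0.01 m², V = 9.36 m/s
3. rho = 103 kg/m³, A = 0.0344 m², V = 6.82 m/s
Case 1: m_dot = 144.5 kg/s
Case 2: m_dot = 9.641 kg/s
Case 3: m_dot = 24.16 kg/s
Ranking (highest first): 1, 3, 2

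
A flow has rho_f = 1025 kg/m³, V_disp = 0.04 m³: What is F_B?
Formula: F_B = \rho_f g V_{disp}
F_B = 1025·9.81·0.04 = 402.2 N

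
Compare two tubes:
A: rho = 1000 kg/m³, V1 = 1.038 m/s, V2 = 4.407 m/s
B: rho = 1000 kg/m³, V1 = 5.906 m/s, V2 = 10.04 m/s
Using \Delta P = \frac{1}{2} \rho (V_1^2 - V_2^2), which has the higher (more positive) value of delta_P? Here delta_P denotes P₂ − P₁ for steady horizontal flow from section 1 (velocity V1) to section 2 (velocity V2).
delta_P(A) = -9.172 kPa, delta_P(B) = -32.96 kPa. Answer: A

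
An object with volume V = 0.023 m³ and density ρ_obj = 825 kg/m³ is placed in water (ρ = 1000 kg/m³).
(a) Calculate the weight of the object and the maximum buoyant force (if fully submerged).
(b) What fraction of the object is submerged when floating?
(a) W=rho_obj*g*V=825*9.81*0.023=186.1 N; F_B(max)=rho*g*V=1000*9.81*0.023=225.6 N
(b) Floating fraction=rho_obj/rho=825/1000=0.825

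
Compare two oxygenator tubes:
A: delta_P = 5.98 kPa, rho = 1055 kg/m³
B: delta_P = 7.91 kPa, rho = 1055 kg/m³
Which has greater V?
V(A) = 3.367 m/s, V(B) = 3.872 m/s. Answer: B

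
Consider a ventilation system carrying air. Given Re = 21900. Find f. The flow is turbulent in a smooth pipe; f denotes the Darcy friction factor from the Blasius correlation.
Formula: f = \frac{0.316}{Re^{0.25}}
f = 0.316/21900^0.25 = 0.02598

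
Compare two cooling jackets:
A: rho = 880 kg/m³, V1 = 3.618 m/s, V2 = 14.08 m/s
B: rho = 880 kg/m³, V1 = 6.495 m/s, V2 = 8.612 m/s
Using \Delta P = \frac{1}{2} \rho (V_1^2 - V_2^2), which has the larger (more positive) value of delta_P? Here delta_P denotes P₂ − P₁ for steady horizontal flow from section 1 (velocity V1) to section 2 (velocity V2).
delta_P(A) = -81.47 kPa, delta_P(B) = -14.07 kPa. Answer: B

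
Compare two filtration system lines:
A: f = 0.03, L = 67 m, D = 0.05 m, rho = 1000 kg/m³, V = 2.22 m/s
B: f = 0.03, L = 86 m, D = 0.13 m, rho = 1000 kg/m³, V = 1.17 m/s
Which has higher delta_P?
delta_P(A) = 99.06 kPa, delta_P(B) = 13.58 kPa. Answer: A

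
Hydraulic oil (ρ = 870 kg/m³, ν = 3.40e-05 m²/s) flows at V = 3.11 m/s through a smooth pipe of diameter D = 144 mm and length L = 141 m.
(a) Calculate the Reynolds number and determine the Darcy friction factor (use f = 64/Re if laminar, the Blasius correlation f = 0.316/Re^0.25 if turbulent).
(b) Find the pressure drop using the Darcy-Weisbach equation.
(a) Re = V·D/ν = 3.11·0.144/3.40e-05 = 13172 → turbulent (Re > 4000); f = 0.316/Re^0.25 = 0.316/13172^0.25 = 0.029497
(b) Darcy-Weisbach: ΔP = f·(L/D)·½ρV²/1000 = 0.029497·(141/0.144)·½·870·3.11²/1000 = 121.5 kPa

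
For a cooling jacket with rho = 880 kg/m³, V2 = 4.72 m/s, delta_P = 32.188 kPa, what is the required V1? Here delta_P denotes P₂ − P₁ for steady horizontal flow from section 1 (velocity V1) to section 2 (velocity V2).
Formula: \Delta P = \frac{1}{2} \rho (V_1^2 - V_2^2)
Substituting knowns: 32.188 = 0.5·880·(V1² − 4.72²)/1000
Solving for V1: V1 = √(4.72² + 2·(32.188·1000)/880) = 9.769 m/s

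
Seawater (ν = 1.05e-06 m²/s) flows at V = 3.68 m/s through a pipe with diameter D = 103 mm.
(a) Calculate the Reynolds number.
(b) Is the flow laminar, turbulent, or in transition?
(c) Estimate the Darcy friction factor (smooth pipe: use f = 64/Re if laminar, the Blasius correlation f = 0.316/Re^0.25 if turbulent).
(a) Re = V·D/ν = 3.68·0.103/1.05e-06 = 360990
(b) Flow regime: turbulent (Re > 4000)
(c) Friction factor: f = 0.316/Re^0.25 = 0.316/360990^0.25 = 0.01289 (Blasius is strictly valid for Re ≲ 1e5; used here as the smooth-pipe estimate the problem specifies)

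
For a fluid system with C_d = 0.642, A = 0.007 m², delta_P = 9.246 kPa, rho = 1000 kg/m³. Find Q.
Formula: Q = C_d A \sqrt{\frac{2 \Delta P}{\rho}}
Q = 0.642·0.007·√(2·(9.246·1000)/1000)·1000 = 19.33 L/s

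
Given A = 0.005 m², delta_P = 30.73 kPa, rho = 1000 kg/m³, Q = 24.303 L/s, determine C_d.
Formula: Q = C_d A \sqrt{\frac{2 \Delta P}{\rho}}
Substituting knowns: 24.303 = C_d·0.005·√(2·(30.73·1000)/1000)·1000
Solving for C_d: C_d = (24.303/1000)/(0.005·√(2·(30.73·1000)/1000)) = 0.62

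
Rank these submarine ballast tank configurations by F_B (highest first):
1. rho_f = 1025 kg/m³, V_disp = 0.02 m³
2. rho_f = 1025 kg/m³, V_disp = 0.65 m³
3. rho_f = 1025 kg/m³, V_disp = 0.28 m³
Case 1: F_B = 201.1 N
Case 2: F_B = 6536 N
Case 3: F_B = 2815 N
Ranking (highest first): 2, 3, 1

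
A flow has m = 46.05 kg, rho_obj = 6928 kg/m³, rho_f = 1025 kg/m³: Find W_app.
Formula: W_{app} = mg\left(1 - \frac{\rho_f}{\rho_{obj}}\right)
W_app = 46.05·9.81·(1 − 1025/6928) = 384.9 N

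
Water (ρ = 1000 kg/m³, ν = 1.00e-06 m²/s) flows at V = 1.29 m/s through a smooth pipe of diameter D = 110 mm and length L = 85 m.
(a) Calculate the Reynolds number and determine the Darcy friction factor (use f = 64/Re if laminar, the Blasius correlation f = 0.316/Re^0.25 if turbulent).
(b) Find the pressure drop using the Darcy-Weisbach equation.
(a) Re = V·D/ν = 1.29·0.11/1.00e-06 = 141900 → turbulent (Re > 4000); f = 0.316/Re^0.25 = 0.316/141900^0.25 = 0.016281 (Blasius is strictly valid for Re ≲ 1e5; used here as the smooth-pipe estimate the problem specifies)
(b) Darcy-Weisbach: ΔP = f·(L/D)·½ρV²/1000 = 0.016281·(85/0.110)·½·1000·1.29²/1000 = 10.47 kPa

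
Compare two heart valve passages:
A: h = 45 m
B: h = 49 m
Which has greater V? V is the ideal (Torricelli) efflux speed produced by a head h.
V(A) = 29.71 m/s, V(B) = 31.01 m/s. Answer: B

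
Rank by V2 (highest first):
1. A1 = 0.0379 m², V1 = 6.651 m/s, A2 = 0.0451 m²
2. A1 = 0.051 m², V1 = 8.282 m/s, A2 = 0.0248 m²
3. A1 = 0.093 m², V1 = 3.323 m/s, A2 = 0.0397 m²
Case 1: V2 = 5.589 m/s
Case 2: V2 = 17.03 m/s
Case 3: V2 = 7.784 m/s
Ranking (highest first): 2, 3, 1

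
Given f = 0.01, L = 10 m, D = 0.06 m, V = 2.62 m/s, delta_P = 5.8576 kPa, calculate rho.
Formula: \Delta P = f \frac{L}{D} \frac{\rho V^2}{2}
Substituting knowns: 5.8576 = 0.01·(10/0.06)·0.5·rho·2.62²/1000
Solving for rho: rho = (5.8576·1000)/(0.01·(10/0.06)·0.5·2.62²) = 1024 kg/m³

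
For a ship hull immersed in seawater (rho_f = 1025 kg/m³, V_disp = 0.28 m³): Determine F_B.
Formula: F_B = \rho_f g V_{disp}
F_B = 1025·9.81·0.28 = 2815 N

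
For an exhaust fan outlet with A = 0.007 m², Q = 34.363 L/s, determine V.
Formula: Q = A V
Substituting knowns: 34.363 = 0.007·V·1000
Solving for V: V = (34.363/1000)/0.007 = 4.909 m/s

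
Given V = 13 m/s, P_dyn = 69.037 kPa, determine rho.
Formula: P_{dyn} = \frac{1}{2} \rho V^2
Substituting knowns: 69.037 = 0.5·rho·13²/1000
Solving for rho: rho = 2·(69.037·1000)/13² = 817 kg/m³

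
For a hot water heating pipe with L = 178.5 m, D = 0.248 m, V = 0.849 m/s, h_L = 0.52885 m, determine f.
Formula: h_L = f \frac{L}{D} \frac{V^2}{2g}
Substituting knowns: 0.52885 = f·(178.5/0.248)·0.849²/(2·9.81)
Solving for f: f = 0.52885·2·9.81/((178.5/0.248)·0.849²) = 0.02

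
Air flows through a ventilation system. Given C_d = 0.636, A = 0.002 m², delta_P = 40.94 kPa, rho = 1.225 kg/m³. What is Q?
Formula: Q = C_d A \sqrt{\frac{2 \Delta P}{\rho}}
Q = 0.636·0.002·√(2·(40.94·1000)/1.225)·1000 = 328.9 L/s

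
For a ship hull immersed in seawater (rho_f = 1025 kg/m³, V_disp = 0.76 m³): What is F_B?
Formula: F_B = \rho_f g V_{disp}
F_B = 1025·9.81·0.76 = 7642 N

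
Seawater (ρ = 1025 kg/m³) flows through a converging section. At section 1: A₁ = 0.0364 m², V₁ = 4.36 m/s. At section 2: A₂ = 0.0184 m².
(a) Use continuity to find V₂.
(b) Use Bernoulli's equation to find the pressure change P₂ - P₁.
(a) Continuity: A₁V₁=A₂V₂ -> V₂=A₁V₁/A₂=0.0364*4.36/0.0184=8.63 m/s
(b) Bernoulli: P₂-P₁=0.5*rho*(V₁^2-V₂^2)/1000=0.5*1025*(4.36^2-8.63^2)/1000=-28.43 kPa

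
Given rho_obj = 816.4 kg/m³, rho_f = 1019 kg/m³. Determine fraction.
Formula: f_{sub} = \frac{\rho_{obj}}{\rho_f}
fraction = 816.4/1019 = 0.8012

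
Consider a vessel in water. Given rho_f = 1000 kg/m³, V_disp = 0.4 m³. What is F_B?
Formula: F_B = \rho_f g V_{disp}
F_B = 1000·9.81·0.4 = 3924 N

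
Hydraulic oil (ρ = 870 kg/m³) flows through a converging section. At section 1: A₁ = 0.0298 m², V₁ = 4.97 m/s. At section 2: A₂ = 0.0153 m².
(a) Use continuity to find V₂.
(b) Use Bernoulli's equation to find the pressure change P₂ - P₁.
(a) Continuity: A₁V₁=A₂V₂ -> V₂=A₁V₁/A₂=0.0298*4.97/0.0153=9.68 m/s
(b) Bernoulli: P₂-P₁=0.5*rho*(V₁^2-V₂^2)/1000=0.5*870*(4.97^2-9.68^2)/1000=-30.02 kPa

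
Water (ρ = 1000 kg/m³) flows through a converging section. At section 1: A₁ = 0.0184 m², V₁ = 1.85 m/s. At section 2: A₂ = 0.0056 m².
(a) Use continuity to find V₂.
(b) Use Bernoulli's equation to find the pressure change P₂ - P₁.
(a) Continuity: A₁V₁=A₂V₂ -> V₂=A₁V₁/A₂=0.0184*1.85/0.0056=6.08 m/s
(b) Bernoulli: P₂-P₁=0.5*rho*(V₁^2-V₂^2)/1000=0.5*1000*(1.85^2-6.08^2)/1000=-16.77 kPa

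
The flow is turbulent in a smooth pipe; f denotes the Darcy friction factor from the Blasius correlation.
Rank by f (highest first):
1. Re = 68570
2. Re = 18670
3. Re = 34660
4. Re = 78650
Case 1: f = 0.01953
Case 2: f = 0.02703
Case 3: f = 0.02316
Case 4: f = 0.01887
Ranking (highest first): 2, 3, 1, 4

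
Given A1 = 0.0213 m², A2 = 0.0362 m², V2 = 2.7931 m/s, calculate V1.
Formula: V_2 = \frac{A_1 V_1}{A_2}
Substituting knowns: 2.7931 = 0.0213·V1/0.0362
Solving for V1: V1 = 2.7931·0.0362/0.0213 = 4.747 m/s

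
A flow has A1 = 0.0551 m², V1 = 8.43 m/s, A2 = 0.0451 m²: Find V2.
Formula: V_2 = \frac{A_1 V_1}{A_2}
V2 = 0.0551·8.43/0.0451 = 10.3 m/s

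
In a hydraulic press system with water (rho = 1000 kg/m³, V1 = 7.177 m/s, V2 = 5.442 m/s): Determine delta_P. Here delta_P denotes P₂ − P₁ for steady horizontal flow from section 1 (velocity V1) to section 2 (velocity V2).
Formula: \Delta P = \frac{1}{2} \rho (V_1^2 - V_2^2)
delta_P = 0.5·1000·(7.177² − 5.442²)/1000 = 10.95 kPa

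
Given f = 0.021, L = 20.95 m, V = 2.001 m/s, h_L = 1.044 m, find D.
Formula: h_L = f \frac{L}{D} \frac{V^2}{2g}
Substituting knowns: 1.044 = 0.021·(20.95/D)·2.001²/(2·9.81)
Solving for D: D = 0.021·20.95·2.001²/(2·9.81·1.044) = 0.086 m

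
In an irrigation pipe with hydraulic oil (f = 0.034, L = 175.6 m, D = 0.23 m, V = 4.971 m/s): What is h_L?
Formula: h_L = f \frac{L}{D} \frac{V^2}{2g}
h_L = 0.034·(175.6/0.23)·4.971²/(2·9.81) = 32.69 m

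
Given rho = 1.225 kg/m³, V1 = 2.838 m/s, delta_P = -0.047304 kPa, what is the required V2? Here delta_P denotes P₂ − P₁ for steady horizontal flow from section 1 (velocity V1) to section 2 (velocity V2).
Formula: \Delta P = \frac{1}{2} \rho (V_1^2 - V_2^2)
Substituting knowns: -0.047304 = 0.5·1.225·(2.838² − V2²)/1000
Solving for V2: V2 = √(2.838² − 2·(-0.047304·1000)/1.225) = 9.235 m/s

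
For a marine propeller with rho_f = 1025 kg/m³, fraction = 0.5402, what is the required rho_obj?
Formula: f_{sub} = \frac{\rho_{obj}}{\rho_f}
Substituting knowns: 0.5402 = rho_obj/1025
Solving for rho_obj: rho_obj = 0.5402·1025 = 553.7 kg/m³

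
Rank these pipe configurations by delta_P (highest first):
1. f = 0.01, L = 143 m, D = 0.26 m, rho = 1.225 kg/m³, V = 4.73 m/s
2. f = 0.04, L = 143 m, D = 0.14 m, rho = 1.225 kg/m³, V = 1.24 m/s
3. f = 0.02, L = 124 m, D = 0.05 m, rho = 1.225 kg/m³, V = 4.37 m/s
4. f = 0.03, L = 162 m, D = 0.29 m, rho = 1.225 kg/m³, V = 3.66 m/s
Case 1: delta_P = 0.07537 kPa
Case 2: delta_P = 0.03848 kPa
Case 3: delta_P = 0.5802 kPa
Case 4: delta_P = 0.1375 kPa
Ranking (highest first): 3, 4, 1, 2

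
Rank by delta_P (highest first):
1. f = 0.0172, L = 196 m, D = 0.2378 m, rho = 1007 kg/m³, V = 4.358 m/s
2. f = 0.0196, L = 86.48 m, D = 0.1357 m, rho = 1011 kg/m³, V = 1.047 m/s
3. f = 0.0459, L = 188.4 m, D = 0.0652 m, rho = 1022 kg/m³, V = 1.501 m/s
Case 1: delta_P = 135.6 kPa
Case 2: delta_P = 6.922 kPa
Case 3: delta_P = 152.7 kPa
Ranking (highest first): 3, 1, 2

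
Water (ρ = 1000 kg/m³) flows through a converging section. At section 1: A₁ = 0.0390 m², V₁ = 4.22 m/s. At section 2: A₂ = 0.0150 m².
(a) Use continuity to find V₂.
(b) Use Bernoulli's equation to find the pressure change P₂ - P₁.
(a) Continuity: A₁V₁=A₂V₂ -> V₂=A₁V₁/A₂=0.0390*4.22/0.0150=10.97 m/s
(b) Bernoulli: P₂-P₁=0.5*rho*(V₁^2-V₂^2)/1000=0.5*1000*(4.22^2-10.97^2)/1000=-51.27 kPa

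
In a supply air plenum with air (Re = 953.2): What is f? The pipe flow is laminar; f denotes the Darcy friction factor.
Formula: f = \frac{64}{Re}
f = 64/953.2 = 0.06714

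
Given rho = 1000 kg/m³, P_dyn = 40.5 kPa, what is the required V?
Formula: P_{dyn} = \frac{1}{2} \rho V^2
Substituting knowns: 40.5 = 0.5·1000·V²/1000
Solving for V: V = √(2·(40.5·1000)/1000) = 9 m/s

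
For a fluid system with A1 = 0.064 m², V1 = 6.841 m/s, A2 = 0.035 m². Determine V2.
Formula: V_2 = \frac{A_1 V_1}{A_2}
V2 = 0.064·6.841/0.035 = 12.51 m/s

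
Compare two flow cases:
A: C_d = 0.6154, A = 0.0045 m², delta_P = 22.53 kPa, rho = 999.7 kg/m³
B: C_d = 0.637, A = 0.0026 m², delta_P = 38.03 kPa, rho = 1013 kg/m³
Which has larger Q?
Q(A) = 18.59 L/s, Q(B) = 14.35 L/s. Answer: A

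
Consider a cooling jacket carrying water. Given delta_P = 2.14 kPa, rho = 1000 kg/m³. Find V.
Formula: V = \sqrt{\frac{2 \Delta P}{\rho}}
V = √(2·(2.14·1000)/1000) = 2.069 m/s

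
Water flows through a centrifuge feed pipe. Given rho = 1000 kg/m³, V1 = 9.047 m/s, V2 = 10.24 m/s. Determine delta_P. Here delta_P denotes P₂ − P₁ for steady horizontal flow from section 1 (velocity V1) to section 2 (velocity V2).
Formula: \Delta P = \frac{1}{2} \rho (V_1^2 - V_2^2)
delta_P = 0.5·1000·(9.047² − 10.24²)/1000 = -11.5 kPa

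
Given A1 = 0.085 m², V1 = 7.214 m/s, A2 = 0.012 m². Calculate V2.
Formula: V_2 = \frac{A_1 V_1}{A_2}
V2 = 0.085·7.214/0.012 = 51.1 m/s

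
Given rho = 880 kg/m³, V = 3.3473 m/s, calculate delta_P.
Formula: V = \sqrt{\frac{2 \Delta P}{\rho}}
Substituting knowns: 3.3473 = √(2·(delta_P·1000)/880)
Solving for delta_P: delta_P = 3.3473²·880/2/1000 = 4.93 kPa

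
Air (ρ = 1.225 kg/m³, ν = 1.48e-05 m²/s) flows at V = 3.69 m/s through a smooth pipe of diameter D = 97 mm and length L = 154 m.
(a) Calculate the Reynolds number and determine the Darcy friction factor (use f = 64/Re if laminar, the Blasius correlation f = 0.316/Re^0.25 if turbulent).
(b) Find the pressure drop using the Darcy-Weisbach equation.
(a) Re = V·D/ν = 3.69·0.097/1.48e-05 = 24184 → turbulent (Re > 4000); f = 0.316/Re^0.25 = 0.316/24184^0.25 = 0.02534
(b) Darcy-Weisbach: ΔP = f·(L/D)·½ρV²/1000 = 0.02534·(154/0.097)·½·1.225·3.69²/1000 = 0.3355 kPa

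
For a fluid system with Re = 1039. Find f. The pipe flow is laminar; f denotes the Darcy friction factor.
Formula: f = \frac{64}{Re}
f = 64/1039 = 0.0616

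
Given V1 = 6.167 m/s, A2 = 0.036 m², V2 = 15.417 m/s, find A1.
Formula: V_2 = \frac{A_1 V_1}{A_2}
Substituting knowns: 15.417 = A1·6.167/0.036
Solving for A1: A1 = 15.417·0.036/6.167 = 0.09 m²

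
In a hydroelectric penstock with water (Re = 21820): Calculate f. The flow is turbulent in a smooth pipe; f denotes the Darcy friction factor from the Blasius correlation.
Formula: f = \frac{0.316}{Re^{0.25}}
f = 0.316/21820^0.25 = 0.026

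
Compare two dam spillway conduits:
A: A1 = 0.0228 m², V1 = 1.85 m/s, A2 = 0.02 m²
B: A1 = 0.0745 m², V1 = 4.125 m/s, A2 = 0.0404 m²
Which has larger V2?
V2(A) = 2.109 m/s, V2(B) = 7.607 m/s. Answer: B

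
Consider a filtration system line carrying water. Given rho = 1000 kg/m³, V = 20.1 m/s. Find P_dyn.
Formula: P_{dyn} = \frac{1}{2} \rho V^2
P_dyn = 0.5·1000·20.1²/1000 = 202 kPa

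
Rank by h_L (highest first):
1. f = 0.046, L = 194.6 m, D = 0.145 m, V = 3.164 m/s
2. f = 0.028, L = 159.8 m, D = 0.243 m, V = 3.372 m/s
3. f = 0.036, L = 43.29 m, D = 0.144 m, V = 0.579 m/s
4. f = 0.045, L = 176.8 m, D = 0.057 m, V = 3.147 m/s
Case 1: h_L = 31.5 m
Case 2: h_L = 10.67 m
Case 3: h_L = 0.1849 m
Case 4: h_L = 70.46 m
Ranking (highest first): 4, 1, 2, 3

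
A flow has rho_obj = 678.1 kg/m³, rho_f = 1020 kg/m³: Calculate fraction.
Formula: f_{sub} = \frac{\rho_{obj}}{\rho_f}
fraction = 678.1/1020 = 0.6648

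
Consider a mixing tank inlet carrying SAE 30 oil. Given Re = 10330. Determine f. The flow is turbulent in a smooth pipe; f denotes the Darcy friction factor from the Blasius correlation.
Formula: f = \frac{0.316}{Re^{0.25}}
f = 0.316/10330^0.25 = 0.03134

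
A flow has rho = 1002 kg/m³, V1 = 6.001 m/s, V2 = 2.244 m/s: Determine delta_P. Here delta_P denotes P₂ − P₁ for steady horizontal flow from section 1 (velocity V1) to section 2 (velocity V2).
Formula: \Delta P = \frac{1}{2} \rho (V_1^2 - V_2^2)
delta_P = 0.5·1002·(6.001² − 2.244²)/1000 = 15.52 kPa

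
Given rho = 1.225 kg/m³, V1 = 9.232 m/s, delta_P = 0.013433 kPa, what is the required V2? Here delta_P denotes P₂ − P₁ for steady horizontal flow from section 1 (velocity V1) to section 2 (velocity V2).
Formula: \Delta P = \frac{1}{2} \rho (V_1^2 - V_2^2)
Substituting knowns: 0.013433 = 0.5·1.225·(9.232² − V2²)/1000
Solving for V2: V2 = √(9.232² − 2·(0.013433·1000)/1.225) = 7.956 m/s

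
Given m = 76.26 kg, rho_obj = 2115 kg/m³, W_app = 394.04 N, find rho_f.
Formula: W_{app} = mg\left(1 - \frac{\rho_f}{\rho_{obj}}\right)
Substituting knowns: 394.04 = 76.26·9.81·(1 − rho_f/2115)
Solving for rho_f: rho_f = 2115·(1 − 394.04/(76.26·9.81)) = 1001 kg/m³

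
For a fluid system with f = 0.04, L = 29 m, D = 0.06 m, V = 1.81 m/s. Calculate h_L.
Formula: h_L = f \frac{L}{D} \frac{V^2}{2g}
h_L = 0.04·(29/0.06)·1.81²/(2·9.81) = 3.228 m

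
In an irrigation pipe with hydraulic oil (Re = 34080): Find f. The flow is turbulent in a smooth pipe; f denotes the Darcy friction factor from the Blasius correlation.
Formula: f = \frac{0.316}{Re^{0.25}}
f = 0.316/34080^0.25 = 0.02326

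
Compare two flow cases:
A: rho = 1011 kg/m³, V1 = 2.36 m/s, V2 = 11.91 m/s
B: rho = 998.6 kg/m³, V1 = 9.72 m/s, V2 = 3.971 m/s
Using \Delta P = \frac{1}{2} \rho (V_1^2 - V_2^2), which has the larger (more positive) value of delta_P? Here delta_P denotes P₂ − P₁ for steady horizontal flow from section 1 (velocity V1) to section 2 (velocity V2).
delta_P(A) = -68.89 kPa, delta_P(B) = 39.3 kPa. Answer: B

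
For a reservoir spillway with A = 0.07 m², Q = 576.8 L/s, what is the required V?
Formula: Q = A V
Substituting knowns: 576.8 = 0.07·V·1000
Solving for V: V = (576.8/1000)/0.07 = 8.24 m/s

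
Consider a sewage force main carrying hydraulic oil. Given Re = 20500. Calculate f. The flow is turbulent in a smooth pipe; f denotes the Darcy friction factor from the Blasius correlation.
Formula: f = \frac{0.316}{Re^{0.25}}
f = 0.316/20500^0.25 = 0.02641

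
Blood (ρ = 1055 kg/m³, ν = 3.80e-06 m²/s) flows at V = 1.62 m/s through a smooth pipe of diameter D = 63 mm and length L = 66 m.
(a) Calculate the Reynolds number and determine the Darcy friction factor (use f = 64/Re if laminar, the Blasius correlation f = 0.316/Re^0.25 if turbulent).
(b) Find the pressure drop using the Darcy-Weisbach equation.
(a) Re = V·D/ν = 1.62·0.063/3.80e-06 = 26858 → turbulent (Re > 4000); f = 0.316/Re^0.25 = 0.316/26858^0.25 = 0.024684
(b) Darcy-Weisbach: ΔP = f·(L/D)·½ρV²/1000 = 0.024684·(66/0.063)·½·1055·1.62²/1000 = 35.8 kPa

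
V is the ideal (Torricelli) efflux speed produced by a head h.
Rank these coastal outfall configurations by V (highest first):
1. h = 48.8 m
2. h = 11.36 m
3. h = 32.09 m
Case 1: V = 30.94 m/s
Case 2: V = 14.93 m/s
Case 3: V = 25.09 m/s
Ranking (highest first): 1, 3, 2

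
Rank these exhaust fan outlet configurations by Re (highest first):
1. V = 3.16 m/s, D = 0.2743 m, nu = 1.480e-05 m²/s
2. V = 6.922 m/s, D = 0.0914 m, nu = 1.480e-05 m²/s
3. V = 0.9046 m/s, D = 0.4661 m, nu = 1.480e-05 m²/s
Case 1: Re = 58567
Case 2: Re = 42748
Case 3: Re = 28489
Ranking (highest first): 1, 2, 3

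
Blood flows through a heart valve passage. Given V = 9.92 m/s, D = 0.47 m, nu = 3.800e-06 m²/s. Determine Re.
Formula: Re = \frac{V D}{\nu}
Re = 9.92·0.47/3.800e-06 = 1.227e+06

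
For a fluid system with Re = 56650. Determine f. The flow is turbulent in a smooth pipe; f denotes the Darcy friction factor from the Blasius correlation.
Formula: f = \frac{0.316}{Re^{0.25}}
f = 0.316/56650^0.25 = 0.02048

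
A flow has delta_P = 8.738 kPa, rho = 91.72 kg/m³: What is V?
Formula: V = \sqrt{\frac{2 \Delta P}{\rho}}
V = √(2·(8.738·1000)/91.72) = 13.8 m/s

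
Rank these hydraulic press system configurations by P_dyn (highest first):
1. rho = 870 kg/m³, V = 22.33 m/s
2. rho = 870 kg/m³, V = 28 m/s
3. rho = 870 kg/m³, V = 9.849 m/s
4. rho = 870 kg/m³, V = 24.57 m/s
Case 1: P_dyn = 216.9 kPa
Case 2: P_dyn = 341 kPa
Case 3: P_dyn = 42.2 kPa
Case 4: P_dyn = 262.6 kPa
Ranking (highest first): 2, 4, 1, 3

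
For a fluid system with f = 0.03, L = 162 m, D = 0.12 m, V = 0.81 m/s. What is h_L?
Formula: h_L = f \frac{L}{D} \frac{V^2}{2g}
h_L = 0.03·(162/0.12)·0.81²/(2·9.81) = 1.354 m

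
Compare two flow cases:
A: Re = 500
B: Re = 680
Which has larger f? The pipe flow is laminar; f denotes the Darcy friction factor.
f(A) = 0.128, f(B) = 0.09412. Answer: A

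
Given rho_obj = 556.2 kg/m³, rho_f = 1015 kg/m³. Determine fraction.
Formula: f_{sub} = \frac{\rho_{obj}}{\rho_f}
fraction = 556.2/1015 = 0.548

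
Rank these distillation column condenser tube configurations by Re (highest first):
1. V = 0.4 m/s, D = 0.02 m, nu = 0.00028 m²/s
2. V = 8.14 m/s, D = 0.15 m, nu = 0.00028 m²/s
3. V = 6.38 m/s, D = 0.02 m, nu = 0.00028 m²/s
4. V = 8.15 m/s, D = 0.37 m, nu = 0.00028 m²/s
Case 1: Re = 28.57
Case 2: Re = 4361
Case 3: Re = 455.7
Case 4: Re = 10770
Ranking (highest first): 4, 2, 3, 1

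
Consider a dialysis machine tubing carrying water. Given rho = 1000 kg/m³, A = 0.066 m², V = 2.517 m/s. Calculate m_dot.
Formula: \dot{m} = \rho A V
m_dot = 1000·0.066·2.517 = 166.1 kg/s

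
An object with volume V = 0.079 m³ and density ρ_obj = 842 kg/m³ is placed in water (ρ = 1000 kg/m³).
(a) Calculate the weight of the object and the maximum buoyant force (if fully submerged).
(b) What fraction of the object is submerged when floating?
(a) W=rho_obj*g*V=842*9.81*0.079=652.5 N; F_B(max)=rho*g*V=1000*9.81*0.079=775.0 N
(b) Floating fraction=rho_obj/rho=842/1000=0.842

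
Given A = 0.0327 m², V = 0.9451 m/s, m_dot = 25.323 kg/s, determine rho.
Formula: \dot{m} = \rho A V
Substituting knowns: 25.323 = rho·0.0327·0.9451
Solving for rho: rho = 25.323/(0.0327·0.9451) = 819.4 kg/m³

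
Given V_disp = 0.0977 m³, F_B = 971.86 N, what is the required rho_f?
Formula: F_B = \rho_f g V_{disp}
Substituting knowns: 971.86 = rho_f·9.81·0.0977
Solving for rho_f: rho_f = 971.86/(9.81·0.0977) = 1014 kg/m³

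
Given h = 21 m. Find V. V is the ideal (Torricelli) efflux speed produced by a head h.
Formula: V = \sqrt{2 g h}
V = √(2·9.81·21) = 20.3 m/s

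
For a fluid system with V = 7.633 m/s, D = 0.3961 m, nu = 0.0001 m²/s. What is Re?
Formula: Re = \frac{V D}{\nu}
Re = 7.633·0.3961/0.0001 = 30234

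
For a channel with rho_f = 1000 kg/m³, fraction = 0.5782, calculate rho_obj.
Formula: f_{sub} = \frac{\rho_{obj}}{\rho_f}
Substituting knowns: 0.5782 = rho_obj/1000
Solving for rho_obj: rho_obj = 0.5782·1000 = 578.2 kg/m³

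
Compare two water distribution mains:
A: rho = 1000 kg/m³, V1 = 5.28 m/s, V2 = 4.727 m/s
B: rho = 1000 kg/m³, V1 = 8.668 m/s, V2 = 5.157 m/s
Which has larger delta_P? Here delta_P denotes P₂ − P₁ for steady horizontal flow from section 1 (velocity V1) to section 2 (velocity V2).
delta_P(A) = 2.767 kPa, delta_P(B) = 24.27 kPa. Answer: B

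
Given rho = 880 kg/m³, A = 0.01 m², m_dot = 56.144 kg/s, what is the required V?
Formula: \dot{m} = \rho A V
Substituting knowns: 56.144 = 880·0.01·V
Solving for V: V = 56.144/(880·0.01) = 6.38 m/s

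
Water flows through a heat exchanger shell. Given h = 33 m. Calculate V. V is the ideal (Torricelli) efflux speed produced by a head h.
Formula: V = \sqrt{2 g h}
V = √(2·9.81·33) = 25.45 m/s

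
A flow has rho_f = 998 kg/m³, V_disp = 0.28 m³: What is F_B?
Formula: F_B = \rho_f g V_{disp}
F_B = 998·9.81·0.28 = 2741 N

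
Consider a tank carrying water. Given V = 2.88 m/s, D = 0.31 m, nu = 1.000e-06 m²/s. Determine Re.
Formula: Re = \frac{V D}{\nu}
Re = 2.88·0.31/1.000e-06 = 892800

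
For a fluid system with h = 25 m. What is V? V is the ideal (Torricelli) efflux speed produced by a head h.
Formula: V = \sqrt{2 g h}
V = √(2·9.81·25) = 22.15 m/s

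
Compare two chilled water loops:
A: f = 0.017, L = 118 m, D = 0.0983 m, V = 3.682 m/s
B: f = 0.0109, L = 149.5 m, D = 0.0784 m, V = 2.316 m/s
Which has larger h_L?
h_L(A) = 14.1 m, h_L(B) = 5.682 m. Answer: A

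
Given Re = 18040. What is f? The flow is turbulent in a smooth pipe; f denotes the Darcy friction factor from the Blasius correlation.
Formula: f = \frac{0.316}{Re^{0.25}}
f = 0.316/18040^0.25 = 0.02727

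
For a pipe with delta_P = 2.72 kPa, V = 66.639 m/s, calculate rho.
Formula: V = \sqrt{\frac{2 \Delta P}{\rho}}
Substituting knowns: 66.639 = √(2·(2.72·1000)/rho)
Solving for rho: rho = 2·(2.72·1000)/66.639² = 1.225 kg/m³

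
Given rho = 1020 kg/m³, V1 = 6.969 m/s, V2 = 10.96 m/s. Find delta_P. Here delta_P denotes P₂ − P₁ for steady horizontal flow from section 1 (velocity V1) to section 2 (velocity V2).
Formula: \Delta P = \frac{1}{2} \rho (V_1^2 - V_2^2)
delta_P = 0.5·1020·(6.969² − 10.96²)/1000 = -36.49 kPa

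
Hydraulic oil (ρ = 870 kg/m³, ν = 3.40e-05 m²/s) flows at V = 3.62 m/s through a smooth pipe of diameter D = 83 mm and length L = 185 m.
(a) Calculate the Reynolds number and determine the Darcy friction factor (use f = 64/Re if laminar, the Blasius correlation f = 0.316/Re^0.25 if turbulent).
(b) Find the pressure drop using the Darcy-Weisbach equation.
(a) Re = V·D/ν = 3.62·0.083/3.40e-05 = 8837.1 → turbulent (Re > 4000); f = 0.316/Re^0.25 = 0.316/8837.1^0.25 = 0.032592
(b) Darcy-Weisbach: ΔP = f·(L/D)·½ρV²/1000 = 0.032592·(185/0.083)·½·870·3.62²/1000 = 414.1 kPa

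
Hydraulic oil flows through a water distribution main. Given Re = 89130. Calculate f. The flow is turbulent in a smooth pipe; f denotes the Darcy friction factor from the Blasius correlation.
Formula: f = \frac{0.316}{Re^{0.25}}
f = 0.316/89130^0.25 = 0.01829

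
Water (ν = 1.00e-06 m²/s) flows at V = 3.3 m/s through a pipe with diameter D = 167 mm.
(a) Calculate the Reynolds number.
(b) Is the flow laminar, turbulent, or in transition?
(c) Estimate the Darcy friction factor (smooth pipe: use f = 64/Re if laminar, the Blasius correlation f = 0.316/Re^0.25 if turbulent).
(a) Re = V·D/ν = 3.3·0.167/1.00e-06 = 551100
(b) Flow regime: turbulent (Re > 4000)
(c) Friction factor: f = 0.316/Re^0.25 = 0.316/551100^0.25 = 0.0116 (Blasius is strictly valid for Re ≲ 1e5; used here as the smooth-pipe estimate the problem specifies)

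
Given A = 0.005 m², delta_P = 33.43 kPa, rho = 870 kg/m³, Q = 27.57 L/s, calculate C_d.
Formula: Q = C_d A \sqrt{\frac{2 \Delta P}{\rho}}
Substituting knowns: 27.57 = C_d·0.005·√(2·(33.43·1000)/870)·1000
Solving for C_d: C_d = (27.57/1000)/(0.005·√(2·(33.43·1000)/870)) = 0.629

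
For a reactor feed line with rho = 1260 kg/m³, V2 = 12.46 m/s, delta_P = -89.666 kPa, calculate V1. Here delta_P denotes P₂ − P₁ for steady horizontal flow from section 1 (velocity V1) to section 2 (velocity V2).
Formula: \Delta P = \frac{1}{2} \rho (V_1^2 - V_2^2)
Substituting knowns: -89.666 = 0.5·1260·(V1² − 12.46²)/1000
Solving for V1: V1 = √(12.46² + 2·(-89.666·1000)/1260) = 3.595 m/s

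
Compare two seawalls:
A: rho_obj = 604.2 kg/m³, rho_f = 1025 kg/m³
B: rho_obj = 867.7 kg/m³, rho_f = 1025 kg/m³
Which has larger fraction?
fraction(A) = 0.5895, fraction(B) = 0.8465. Answer: B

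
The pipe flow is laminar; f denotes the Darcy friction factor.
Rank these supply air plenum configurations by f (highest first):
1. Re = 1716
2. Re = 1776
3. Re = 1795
Case 1: f = 0.0373
Case 2: f = 0.03604
Case 3: f = 0.03565
Ranking (highest first): 1, 2, 3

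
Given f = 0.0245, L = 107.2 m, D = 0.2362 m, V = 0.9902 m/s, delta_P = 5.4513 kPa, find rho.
Formula: \Delta P = f \frac{L}{D} \frac{\rho V^2}{2}
Substituting knowns: 5.4513 = 0.0245·(107.2/0.2362)·0.5·rho·0.9902²/1000
Solving for rho: rho = (5.4513·1000)/(0.0245·(107.2/0.2362)·0.5·0.9902²) = 1000 kg/m³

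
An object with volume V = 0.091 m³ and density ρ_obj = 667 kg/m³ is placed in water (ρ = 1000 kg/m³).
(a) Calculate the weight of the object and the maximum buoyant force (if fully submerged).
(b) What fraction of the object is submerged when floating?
(a) W=rho_obj*g*V=667*9.81*0.091=595.4 N; F_B(max)=rho*g*V=1000*9.81*0.091=892.7 N
(b) Floating fraction=rho_obj/rho=667/1000=0.667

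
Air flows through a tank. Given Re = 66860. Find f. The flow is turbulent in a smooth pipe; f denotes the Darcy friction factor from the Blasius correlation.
Formula: f = \frac{0.316}{Re^{0.25}}
f = 0.316/66860^0.25 = 0.01965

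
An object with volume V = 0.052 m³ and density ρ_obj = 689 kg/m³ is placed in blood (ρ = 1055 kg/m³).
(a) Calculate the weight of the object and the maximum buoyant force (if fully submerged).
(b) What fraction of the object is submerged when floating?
(a) W=rho_obj*g*V=689*9.81*0.052=351.5 N; F_B(max)=rho*g*V=1055*9.81*0.052=538.2 N
(b) Floating fraction=rho_obj/rho=689/1055=0.653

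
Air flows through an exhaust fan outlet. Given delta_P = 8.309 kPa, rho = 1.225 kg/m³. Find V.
Formula: V = \sqrt{\frac{2 \Delta P}{\rho}}
V = √(2·(8.309·1000)/1.225) = 116.5 m/s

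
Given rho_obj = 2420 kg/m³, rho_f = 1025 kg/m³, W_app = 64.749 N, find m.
Formula: W_{app} = mg\left(1 - \frac{\rho_f}{\rho_{obj}}\right)
Substituting knowns: 64.749 = m·9.81·(1 − 1025/2420)
Solving for m: m = 64.749/(9.81·(1 − 1025/2420)) = 11.45 kg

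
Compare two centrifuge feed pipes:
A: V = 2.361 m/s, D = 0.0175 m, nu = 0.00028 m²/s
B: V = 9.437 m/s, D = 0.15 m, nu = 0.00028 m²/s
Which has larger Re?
Re(A) = 147.6, Re(B) = 5056. Answer: B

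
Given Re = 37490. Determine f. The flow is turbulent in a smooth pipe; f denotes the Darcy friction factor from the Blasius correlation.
Formula: f = \frac{0.316}{Re^{0.25}}
f = 0.316/37490^0.25 = 0.02271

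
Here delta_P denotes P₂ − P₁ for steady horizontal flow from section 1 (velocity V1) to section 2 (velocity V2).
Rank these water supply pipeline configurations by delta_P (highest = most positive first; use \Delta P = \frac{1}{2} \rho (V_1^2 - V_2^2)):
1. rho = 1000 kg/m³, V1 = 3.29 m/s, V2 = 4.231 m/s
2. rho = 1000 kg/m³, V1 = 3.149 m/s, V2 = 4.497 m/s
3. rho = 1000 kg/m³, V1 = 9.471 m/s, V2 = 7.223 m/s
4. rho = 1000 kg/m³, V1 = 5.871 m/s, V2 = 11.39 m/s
Case 1: delta_P = -3.539 kPa
Case 2: delta_P = -5.153 kPa
Case 3: delta_P = 18.76 kPa
Case 4: delta_P = -47.63 kPa
Ranking (highest first): 3, 1, 2, 4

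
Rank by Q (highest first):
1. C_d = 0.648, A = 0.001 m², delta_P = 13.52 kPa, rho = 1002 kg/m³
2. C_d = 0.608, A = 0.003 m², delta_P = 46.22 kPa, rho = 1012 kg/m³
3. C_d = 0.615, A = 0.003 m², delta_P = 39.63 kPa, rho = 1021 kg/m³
Case 1: Q = 3.366 L/s
Case 2: Q = 17.43 L/s
Case 3: Q = 16.26 L/s
Ranking (highest first): 2, 3, 1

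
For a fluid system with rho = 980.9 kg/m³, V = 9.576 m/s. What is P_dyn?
Formula: P_{dyn} = \frac{1}{2} \rho V^2
P_dyn = 0.5·980.9·9.576²/1000 = 44.97 kPa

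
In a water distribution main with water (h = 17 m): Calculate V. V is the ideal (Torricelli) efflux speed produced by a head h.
Formula: V = \sqrt{2 g h}
V = √(2·9.81·17) = 18.26 m/s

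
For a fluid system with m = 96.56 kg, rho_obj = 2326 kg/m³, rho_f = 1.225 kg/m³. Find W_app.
Formula: W_{app} = mg\left(1 - \frac{\rho_f}{\rho_{obj}}\right)
W_app = 96.56·9.81·(1 − 1.225/2326) = 946.8 N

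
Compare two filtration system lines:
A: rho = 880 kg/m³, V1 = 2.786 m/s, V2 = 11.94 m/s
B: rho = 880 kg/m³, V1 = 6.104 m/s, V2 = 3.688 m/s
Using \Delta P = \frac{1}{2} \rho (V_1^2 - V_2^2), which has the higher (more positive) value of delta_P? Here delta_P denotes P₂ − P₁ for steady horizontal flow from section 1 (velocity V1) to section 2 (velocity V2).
delta_P(A) = -59.31 kPa, delta_P(B) = 10.41 kPa. Answer: B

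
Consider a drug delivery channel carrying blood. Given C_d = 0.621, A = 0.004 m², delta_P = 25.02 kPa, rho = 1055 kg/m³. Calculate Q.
Formula: Q = C_d A \sqrt{\frac{2 \Delta P}{\rho}}
Q = 0.621·0.004·√(2·(25.02·1000)/1055)·1000 = 17.11 L/s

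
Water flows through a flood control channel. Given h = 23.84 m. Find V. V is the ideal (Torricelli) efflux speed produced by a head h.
Formula: V = \sqrt{2 g h}
V = √(2·9.81·23.84) = 21.63 m/s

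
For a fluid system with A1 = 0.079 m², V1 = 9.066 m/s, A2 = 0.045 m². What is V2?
Formula: V_2 = \frac{A_1 V_1}{A_2}
V2 = 0.079·9.066/0.045 = 15.92 m/s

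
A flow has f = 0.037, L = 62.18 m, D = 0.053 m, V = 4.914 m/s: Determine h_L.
Formula: h_L = f \frac{L}{D} \frac{V^2}{2g}
h_L = 0.037·(62.18/0.053)·4.914²/(2·9.81) = 53.43 m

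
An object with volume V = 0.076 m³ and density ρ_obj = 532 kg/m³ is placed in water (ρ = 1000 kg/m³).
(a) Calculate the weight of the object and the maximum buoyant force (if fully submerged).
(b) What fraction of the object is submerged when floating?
(a) W=rho_obj*g*V=532*9.81*0.076=396.6 N; F_B(max)=rho*g*V=1000*9.81*0.076=745.6 N
(b) Floating fraction=rho_obj/rho=532/1000=0.532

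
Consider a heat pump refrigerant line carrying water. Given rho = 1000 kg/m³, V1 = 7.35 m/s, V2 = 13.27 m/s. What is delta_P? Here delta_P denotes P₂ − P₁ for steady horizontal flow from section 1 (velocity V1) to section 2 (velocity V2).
Formula: \Delta P = \frac{1}{2} \rho (V_1^2 - V_2^2)
delta_P = 0.5·1000·(7.35² − 13.27²)/1000 = -61.04 kPa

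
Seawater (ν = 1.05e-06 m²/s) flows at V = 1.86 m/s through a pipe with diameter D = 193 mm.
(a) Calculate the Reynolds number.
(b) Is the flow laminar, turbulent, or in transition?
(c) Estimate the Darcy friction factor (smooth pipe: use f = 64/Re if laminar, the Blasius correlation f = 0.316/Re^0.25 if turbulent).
(a) Re = V·D/ν = 1.86·0.193/1.05e-06 = 341890
(b) Flow regime: turbulent (Re > 4000)
(c) Friction factor: f = 0.316/Re^0.25 = 0.316/341890^0.25 = 0.01307 (Blasius is strictly valid for Re ≲ 1e5; used here as the smooth-pipe estimate the problem specifies)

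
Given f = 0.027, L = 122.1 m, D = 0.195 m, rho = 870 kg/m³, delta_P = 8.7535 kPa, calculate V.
Formula: \Delta P = f \frac{L}{D} \frac{\rho V^2}{2}
Substituting knowns: 8.7535 = 0.027·(122.1/0.195)·0.5·870·V²/1000
Solving for V: V = √((8.7535·1000)/(0.027·(122.1/0.195)·0.5·870)) = 1.091 m/s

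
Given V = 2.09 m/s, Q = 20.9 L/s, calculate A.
Formula: Q = A V
Substituting knowns: 20.9 = A·2.09·1000
Solving for A: A = (20.9/1000)/2.09 = 0.01 m²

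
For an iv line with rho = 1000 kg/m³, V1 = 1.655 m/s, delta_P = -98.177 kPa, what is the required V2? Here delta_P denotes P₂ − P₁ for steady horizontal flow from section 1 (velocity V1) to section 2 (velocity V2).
Formula: \Delta P = \frac{1}{2} \rho (V_1^2 - V_2^2)
Substituting knowns: -98.177 = 0.5·1000·(1.655² − V2²)/1000
Solving for V2: V2 = √(1.655² − 2·(-98.177·1000)/1000) = 14.11 m/s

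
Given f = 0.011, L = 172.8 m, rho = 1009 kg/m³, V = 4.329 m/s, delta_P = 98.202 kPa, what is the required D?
Formula: \Delta P = f \frac{L}{D} \frac{\rho V^2}{2}
Substituting knowns: 98.202 = 0.011·(172.8/D)·0.5·1009·4.329²/1000
Solving for D: D = 0.011·172.8·0.5·1009·4.329²/(98.202·1000) = 0.183 m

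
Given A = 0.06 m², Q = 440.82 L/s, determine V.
Formula: Q = A V
Substituting knowns: 440.82 = 0.06·V·1000
Solving for V: V = (440.82/1000)/0.06 = 7.347 m/s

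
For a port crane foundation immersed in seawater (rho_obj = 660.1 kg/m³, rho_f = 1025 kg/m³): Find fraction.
Formula: f_{sub} = \frac{\rho_{obj}}{\rho_f}
fraction = 660.1/1025 = 0.644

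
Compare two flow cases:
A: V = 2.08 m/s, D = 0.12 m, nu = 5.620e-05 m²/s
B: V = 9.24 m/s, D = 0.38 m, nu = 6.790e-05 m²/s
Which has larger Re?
Re(A) = 4441, Re(B) = 51711. Answer: B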